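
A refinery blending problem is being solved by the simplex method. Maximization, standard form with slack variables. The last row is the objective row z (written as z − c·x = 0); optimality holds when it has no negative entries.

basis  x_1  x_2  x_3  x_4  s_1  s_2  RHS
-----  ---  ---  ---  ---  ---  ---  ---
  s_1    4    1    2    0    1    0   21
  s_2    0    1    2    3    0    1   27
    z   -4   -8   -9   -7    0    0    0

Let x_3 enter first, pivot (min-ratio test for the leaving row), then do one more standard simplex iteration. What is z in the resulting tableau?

Ratio test on column x_3 — row 1: 21/2 = 21/2; row 2: 27/2 = 27/2. Minimum is 21/2 at row 1 (s_1 leaves); pivot element 2.
Pivot on row 1; the z-row RHS becomes 0 − (-9)·(21/2) = 189/2.
Next entering variable (most negative z-row entry -7): x_4.
Ratio test on column x_4 — row 1: entry 0 ≤ 0; row 2: 6/3 = 2. Minimum is 2 at row 2 (s_2 leaves); pivot element 3.
After the second pivot the z-row RHS is 189/2 − (-7)·2 = 217/2.

217/2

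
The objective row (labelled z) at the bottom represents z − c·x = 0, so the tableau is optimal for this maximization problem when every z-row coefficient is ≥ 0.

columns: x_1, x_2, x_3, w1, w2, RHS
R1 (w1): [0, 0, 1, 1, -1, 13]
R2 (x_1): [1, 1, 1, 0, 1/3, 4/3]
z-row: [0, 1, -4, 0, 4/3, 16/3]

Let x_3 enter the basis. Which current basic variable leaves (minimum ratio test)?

x_1

Column x_3 entries and ratios — w1: 13/1 = 13; x_1: (4/3)/1 = 4/3.
Smallest ratio is 4/3 in the row of x_1, so x_1 leaves.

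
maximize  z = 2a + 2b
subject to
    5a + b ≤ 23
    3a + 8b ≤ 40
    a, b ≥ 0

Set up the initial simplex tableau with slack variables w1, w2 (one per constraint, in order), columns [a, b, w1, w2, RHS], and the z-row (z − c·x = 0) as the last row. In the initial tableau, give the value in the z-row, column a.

The z-row carries the negated objective coefficients: the a entry is -2.

-2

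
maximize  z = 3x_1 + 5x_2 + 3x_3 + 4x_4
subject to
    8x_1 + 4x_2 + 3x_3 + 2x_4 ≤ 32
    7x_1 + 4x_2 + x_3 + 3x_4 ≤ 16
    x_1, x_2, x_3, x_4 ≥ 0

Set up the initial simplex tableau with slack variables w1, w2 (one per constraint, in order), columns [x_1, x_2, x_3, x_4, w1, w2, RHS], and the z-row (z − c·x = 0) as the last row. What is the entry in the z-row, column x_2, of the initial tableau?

The z-row carries the negated objective coefficients: the x_2 entry is -5.

-5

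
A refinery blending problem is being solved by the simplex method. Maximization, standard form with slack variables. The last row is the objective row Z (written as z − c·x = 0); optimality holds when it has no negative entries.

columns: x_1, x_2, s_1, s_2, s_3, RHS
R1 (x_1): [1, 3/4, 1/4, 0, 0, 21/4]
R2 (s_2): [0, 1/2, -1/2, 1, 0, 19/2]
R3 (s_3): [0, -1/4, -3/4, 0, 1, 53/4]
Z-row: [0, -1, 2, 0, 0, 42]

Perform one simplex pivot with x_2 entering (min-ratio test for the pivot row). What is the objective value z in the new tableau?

Ratio test on column x_2 — row 1: (21/4)/(3/4) = 7; row 2: (19/2)/(1/2) = 19; row 3: entry -1/4 ≤ 0. Minimum is 7 at row 1 (x_1 leaves); pivot element 3/4.
Pivot on row 1; the Z-row RHS becomes 42 − (-1)·7 = 49.

49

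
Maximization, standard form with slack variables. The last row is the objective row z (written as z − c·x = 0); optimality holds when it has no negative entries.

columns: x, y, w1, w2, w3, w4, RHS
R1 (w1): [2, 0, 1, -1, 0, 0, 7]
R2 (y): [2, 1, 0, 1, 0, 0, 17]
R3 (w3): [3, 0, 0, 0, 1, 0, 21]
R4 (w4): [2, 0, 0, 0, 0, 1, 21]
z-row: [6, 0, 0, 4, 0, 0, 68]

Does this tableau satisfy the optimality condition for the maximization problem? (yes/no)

yes

Every z-row coefficient is ≥ 0, so the tableau is optimal.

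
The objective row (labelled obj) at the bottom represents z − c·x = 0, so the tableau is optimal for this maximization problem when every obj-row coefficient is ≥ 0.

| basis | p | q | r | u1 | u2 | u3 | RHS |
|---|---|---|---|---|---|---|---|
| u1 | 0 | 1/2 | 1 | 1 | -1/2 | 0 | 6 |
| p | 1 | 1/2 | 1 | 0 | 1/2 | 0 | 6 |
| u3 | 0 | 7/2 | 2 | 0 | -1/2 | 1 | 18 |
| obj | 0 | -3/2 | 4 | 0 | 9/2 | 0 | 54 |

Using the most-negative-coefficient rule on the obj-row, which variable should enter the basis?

Negative obj-row entries: q: -3/2.
The most negative is -3/2 in column q, so q enters.

q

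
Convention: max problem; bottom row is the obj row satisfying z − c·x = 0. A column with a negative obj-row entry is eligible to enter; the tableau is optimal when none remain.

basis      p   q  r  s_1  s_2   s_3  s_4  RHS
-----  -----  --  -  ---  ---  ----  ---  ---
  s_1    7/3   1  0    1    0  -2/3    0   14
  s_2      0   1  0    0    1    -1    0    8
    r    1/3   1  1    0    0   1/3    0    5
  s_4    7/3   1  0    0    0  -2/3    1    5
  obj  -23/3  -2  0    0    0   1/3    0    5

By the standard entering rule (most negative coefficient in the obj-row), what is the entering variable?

Negative obj-row entries: p: -23/3, q: -2.
The most negative is -23/3 in column p, so p enters.

p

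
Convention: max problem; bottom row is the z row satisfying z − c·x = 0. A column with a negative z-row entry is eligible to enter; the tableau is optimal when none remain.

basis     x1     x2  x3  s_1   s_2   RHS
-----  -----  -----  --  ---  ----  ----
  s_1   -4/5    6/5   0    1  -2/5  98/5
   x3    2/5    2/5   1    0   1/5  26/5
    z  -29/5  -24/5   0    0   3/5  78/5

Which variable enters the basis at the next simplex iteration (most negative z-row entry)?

x1

Negative z-row entries: x1: -29/5, x2: -24/5.
The most negative is -29/5 in column x1, so x1 enters.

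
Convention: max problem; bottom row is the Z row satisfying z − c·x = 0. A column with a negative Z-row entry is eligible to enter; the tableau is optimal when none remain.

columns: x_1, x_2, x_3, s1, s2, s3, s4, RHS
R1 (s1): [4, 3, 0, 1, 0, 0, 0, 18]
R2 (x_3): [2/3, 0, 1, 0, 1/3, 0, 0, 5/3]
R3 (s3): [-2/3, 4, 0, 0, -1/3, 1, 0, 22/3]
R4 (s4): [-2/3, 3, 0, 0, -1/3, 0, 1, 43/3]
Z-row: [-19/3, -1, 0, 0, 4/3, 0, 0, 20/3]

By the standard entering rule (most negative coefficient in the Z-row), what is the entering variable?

x_1

Negative Z-row entries: x_1: -19/3, x_2: -1.
The most negative is -19/3 in column x_1, so x_1 enters.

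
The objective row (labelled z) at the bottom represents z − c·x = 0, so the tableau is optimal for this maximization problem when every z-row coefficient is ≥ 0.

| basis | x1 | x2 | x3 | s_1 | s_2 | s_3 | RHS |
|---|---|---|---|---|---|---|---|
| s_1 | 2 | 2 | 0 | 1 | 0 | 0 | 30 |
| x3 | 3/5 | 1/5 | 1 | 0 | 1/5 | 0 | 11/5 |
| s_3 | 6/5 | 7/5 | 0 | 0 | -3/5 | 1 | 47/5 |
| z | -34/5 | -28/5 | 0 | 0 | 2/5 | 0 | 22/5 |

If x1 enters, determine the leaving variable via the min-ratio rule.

x3

Column x1 entries and ratios — s_1: 30/2 = 15; x3: (11/5)/(3/5) = 11/3; s_3: (47/5)/(6/5) = 47/6.
Smallest ratio is 11/3 in the row of x3, so x3 leaves.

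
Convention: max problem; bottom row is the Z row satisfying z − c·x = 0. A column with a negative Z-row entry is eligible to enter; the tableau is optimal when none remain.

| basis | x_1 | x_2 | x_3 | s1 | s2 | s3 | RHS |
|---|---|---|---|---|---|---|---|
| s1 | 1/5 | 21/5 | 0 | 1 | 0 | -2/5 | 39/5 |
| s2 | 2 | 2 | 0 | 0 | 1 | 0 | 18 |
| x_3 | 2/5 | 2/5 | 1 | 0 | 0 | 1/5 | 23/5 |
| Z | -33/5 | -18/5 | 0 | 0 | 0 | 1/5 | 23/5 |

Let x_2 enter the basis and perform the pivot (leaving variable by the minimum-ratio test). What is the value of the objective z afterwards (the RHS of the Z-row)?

79/7

Ratio test on column x_2 — row 1: (39/5)/(21/5) = 13/7; row 2: 18/2 = 9; row 3: (23/5)/(2/5) = 23/2. Minimum is 13/7 at row 1 (s1 leaves); pivot element 21/5.
Pivot on row 1; the Z-row RHS becomes 23/5 − (-18/5)·(13/7) = 79/7.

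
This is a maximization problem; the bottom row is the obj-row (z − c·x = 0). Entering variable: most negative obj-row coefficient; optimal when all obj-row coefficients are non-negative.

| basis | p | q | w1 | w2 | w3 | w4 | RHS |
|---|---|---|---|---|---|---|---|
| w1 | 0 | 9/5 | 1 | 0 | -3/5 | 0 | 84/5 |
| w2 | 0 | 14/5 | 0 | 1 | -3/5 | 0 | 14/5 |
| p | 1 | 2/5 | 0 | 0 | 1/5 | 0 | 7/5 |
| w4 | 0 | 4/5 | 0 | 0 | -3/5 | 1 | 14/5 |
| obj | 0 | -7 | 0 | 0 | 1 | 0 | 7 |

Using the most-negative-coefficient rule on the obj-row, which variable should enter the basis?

Negative obj-row entries: q: -7.
The most negative is -7 in column q, so q enters.

q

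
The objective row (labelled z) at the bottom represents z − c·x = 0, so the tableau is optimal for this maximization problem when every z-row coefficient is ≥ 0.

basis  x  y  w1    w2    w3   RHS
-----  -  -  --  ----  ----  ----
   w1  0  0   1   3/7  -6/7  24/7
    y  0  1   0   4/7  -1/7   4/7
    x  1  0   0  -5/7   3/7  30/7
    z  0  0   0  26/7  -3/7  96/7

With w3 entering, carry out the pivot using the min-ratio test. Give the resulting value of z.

18

Ratio test on column w3 — row 1: entry -6/7 ≤ 0; row 2: entry -1/7 ≤ 0; row 3: (30/7)/(3/7) = 10. Minimum is 10 at row 3 (x leaves); pivot element 3/7.
Pivot on row 3; the z-row RHS becomes 96/7 − (-3/7)·10 = 18.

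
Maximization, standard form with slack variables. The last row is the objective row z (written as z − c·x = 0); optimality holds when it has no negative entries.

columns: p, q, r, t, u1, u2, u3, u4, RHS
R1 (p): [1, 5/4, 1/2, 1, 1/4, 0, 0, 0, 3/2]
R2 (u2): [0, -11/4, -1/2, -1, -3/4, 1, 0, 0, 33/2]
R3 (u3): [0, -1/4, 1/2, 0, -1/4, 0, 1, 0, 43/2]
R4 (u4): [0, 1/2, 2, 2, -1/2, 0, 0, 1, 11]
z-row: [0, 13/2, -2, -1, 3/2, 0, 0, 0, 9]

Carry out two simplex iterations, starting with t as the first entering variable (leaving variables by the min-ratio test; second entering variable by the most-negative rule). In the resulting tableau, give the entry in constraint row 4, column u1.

Ratio test on column t — row 1: (3/2)/1 = 3/2; row 2: entry -1 ≤ 0; row 3: entry 0 ≤ 0; row 4: 11/2 = 11/2. Minimum is 3/2 at row 1 (p leaves); pivot element 1.
Divide row 1 by 1; eliminate column t from the other rows.
Second iteration: most negative z-row entry is -3/2 in column r, so r enters.
Ratio test on column r — row 1: (3/2)/(1/2) = 3; row 2: entry 0 ≤ 0; row 3: (43/2)/(1/2) = 43; row 4: 8/1 = 8. Minimum is 3 at row 1 (t leaves); pivot element 1/2.
Divide row 1 by 1/2; eliminate column r from the other rows.
After both pivots, the entry at constraint row 4, column u1 is -3/2.

-3/2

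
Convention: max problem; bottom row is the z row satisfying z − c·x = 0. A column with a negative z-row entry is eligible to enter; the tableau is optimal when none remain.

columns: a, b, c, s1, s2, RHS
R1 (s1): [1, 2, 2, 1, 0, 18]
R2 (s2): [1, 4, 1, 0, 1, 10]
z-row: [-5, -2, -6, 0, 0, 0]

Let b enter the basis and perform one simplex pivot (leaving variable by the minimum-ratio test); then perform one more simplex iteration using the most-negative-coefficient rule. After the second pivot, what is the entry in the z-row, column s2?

-4/3

Ratio test on column b — row 1: 18/2 = 9; row 2: 10/4 = 5/2. Minimum is 5/2 at row 2 (s2 leaves); pivot element 4.
Divide row 2 by 4; eliminate column b from the other rows.
Second iteration: most negative z-row entry is -11/2 in column c, so c enters.
Ratio test on column c — row 1: 13/(3/2) = 26/3; row 2: (5/2)/(1/4) = 10. Minimum is 26/3 at row 1 (s1 leaves); pivot element 3/2.
Divide row 1 by 3/2; eliminate column c from the other rows.
After both pivots, the entry at the z-row, column s2 is -4/3.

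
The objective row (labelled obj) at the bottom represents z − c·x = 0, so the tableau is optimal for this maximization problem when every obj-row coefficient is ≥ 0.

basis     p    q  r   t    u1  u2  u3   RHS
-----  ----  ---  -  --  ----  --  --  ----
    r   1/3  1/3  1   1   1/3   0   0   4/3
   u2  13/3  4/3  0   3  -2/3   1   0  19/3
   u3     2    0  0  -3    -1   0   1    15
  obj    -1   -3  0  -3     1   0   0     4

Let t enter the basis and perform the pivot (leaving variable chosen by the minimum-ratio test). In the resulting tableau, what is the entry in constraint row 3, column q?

Ratio test on column t — row 1: (4/3)/1 = 4/3; row 2: (19/3)/3 = 19/9; row 3: entry -3 ≤ 0. Minimum is 4/3 at row 1 (r leaves); pivot element 1.
Divide row 1 by 1; eliminate column t from the other rows.
Row 3 update in column q: 0 − (-3)·(1/3) = 1.

1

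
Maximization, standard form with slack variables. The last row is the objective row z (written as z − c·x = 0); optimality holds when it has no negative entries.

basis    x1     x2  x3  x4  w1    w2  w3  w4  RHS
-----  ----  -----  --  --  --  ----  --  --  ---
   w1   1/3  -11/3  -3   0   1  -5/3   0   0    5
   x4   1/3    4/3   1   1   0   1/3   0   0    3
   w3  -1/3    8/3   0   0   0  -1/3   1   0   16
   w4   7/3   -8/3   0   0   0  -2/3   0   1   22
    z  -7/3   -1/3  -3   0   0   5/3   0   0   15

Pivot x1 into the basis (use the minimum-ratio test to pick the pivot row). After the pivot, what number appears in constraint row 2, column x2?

4

Ratio test on column x1 — row 1: 5/(1/3) = 15; row 2: 3/(1/3) = 9; row 3: entry -1/3 ≤ 0; row 4: 22/(7/3) = 66/7. Minimum is 9 at row 2 (x4 leaves); pivot element 1/3.
Divide row 2 by 1/3; eliminate column x1 from the other rows.
In the new row 2, the x2 entry is the old entry divided by the pivot: (4/3)/(1/3) = 4.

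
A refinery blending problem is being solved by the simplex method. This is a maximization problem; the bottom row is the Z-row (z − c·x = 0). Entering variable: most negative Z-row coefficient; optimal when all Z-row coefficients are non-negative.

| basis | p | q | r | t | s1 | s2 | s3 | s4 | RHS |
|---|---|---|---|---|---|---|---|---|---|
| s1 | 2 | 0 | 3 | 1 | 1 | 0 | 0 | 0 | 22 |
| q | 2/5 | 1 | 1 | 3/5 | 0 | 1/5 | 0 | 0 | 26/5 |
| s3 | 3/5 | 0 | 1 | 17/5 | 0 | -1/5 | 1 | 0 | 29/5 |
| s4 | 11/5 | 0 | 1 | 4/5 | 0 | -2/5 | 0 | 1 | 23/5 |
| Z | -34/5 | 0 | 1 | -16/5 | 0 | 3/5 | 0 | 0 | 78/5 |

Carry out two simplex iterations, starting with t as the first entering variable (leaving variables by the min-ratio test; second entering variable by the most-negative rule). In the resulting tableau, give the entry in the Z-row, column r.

149/35

Ratio test on column t — row 1: 22/1 = 22; row 2: (26/5)/(3/5) = 26/3; row 3: (29/5)/(17/5) = 29/17; row 4: (23/5)/(4/5) = 23/4. Minimum is 29/17 at row 3 (s3 leaves); pivot element 17/5.
Divide row 3 by 17/5; eliminate column t from the other rows.
Second iteration: most negative Z-row entry is -106/17 in column p, so p enters.
Ratio test on column p — row 1: (345/17)/(31/17) = 345/31; row 2: (71/17)/(5/17) = 71/5; row 3: (29/17)/(3/17) = 29/3; row 4: (55/17)/(35/17) = 11/7. Minimum is 11/7 at row 4 (s4 leaves); pivot element 35/17.
Divide row 4 by 35/17; eliminate column p from the other rows.
After both pivots, the entry at the Z-row, column r is 149/35.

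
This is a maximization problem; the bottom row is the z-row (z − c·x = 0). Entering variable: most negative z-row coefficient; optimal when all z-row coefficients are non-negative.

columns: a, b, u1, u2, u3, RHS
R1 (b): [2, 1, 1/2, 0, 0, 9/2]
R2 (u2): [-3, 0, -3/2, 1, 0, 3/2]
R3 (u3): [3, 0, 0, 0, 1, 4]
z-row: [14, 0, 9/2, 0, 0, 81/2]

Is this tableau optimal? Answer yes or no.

Every z-row coefficient is ≥ 0, so the tableau is optimal.

yes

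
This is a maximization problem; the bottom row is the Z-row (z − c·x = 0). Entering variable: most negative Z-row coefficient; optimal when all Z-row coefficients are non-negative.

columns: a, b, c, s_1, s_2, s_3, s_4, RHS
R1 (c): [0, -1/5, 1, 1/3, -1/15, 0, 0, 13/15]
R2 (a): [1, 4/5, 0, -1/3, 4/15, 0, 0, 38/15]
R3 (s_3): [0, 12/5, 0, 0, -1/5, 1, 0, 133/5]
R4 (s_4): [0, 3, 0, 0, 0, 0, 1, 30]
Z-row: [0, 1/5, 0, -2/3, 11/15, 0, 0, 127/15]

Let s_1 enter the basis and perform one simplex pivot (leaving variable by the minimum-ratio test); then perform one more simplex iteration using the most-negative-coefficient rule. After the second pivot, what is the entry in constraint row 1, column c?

Ratio test on column s_1 — row 1: (13/15)/(1/3) = 13/5; row 2: entry -1/3 ≤ 0; row 3: entry 0 ≤ 0; row 4: entry 0 ≤ 0. Minimum is 13/5 at row 1 (c leaves); pivot element 1/3.
Divide row 1 by 1/3; eliminate column s_1 from the other rows.
Second iteration: most negative Z-row entry is -1/5 in column b, so b enters.
Ratio test on column b — row 1: entry -3/5 ≤ 0; row 2: (17/5)/(3/5) = 17/3; row 3: (133/5)/(12/5) = 133/12; row 4: 30/3 = 10. Minimum is 17/3 at row 2 (a leaves); pivot element 3/5.
Divide row 2 by 3/5; eliminate column b from the other rows.
After both pivots, the entry at constraint row 1, column c is 4.

4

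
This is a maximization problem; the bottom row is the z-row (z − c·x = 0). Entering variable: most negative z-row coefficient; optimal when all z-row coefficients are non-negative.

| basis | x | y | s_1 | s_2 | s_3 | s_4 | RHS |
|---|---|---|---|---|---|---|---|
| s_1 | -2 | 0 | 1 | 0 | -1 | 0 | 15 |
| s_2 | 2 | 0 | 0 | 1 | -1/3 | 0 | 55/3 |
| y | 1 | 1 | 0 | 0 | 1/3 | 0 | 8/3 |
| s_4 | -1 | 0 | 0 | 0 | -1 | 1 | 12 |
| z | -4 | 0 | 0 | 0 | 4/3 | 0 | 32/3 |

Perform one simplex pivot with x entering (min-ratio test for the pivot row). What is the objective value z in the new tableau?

64/3

Ratio test on column x — row 1: entry -2 ≤ 0; row 2: (55/3)/2 = 55/6; row 3: (8/3)/1 = 8/3; row 4: entry -1 ≤ 0. Minimum is 8/3 at row 3 (y leaves); pivot element 1.
Pivot on row 3; the z-row RHS becomes 32/3 − (-4)·(8/3) = 64/3.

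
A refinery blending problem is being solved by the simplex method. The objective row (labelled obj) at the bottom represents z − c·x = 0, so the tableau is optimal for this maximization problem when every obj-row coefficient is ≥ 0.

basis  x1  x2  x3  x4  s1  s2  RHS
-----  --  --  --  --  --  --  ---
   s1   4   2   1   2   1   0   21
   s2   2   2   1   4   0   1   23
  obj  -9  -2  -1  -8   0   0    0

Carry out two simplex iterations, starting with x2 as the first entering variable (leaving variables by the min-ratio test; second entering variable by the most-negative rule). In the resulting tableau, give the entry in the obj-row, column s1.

-2

Ratio test on column x2 — row 1: 21/2 = 21/2; row 2: 23/2 = 23/2. Minimum is 21/2 at row 1 (s1 leaves); pivot element 2.
Divide row 1 by 2; eliminate column x2 from the other rows.
Second iteration: most negative obj-row entry is -6 in column x4, so x4 enters.
Ratio test on column x4 — row 1: (21/2)/1 = 21/2; row 2: 2/2 = 1. Minimum is 1 at row 2 (s2 leaves); pivot element 2.
Divide row 2 by 2; eliminate column x4 from the other rows.
After both pivots, the entry at the obj-row, column s1 is -2.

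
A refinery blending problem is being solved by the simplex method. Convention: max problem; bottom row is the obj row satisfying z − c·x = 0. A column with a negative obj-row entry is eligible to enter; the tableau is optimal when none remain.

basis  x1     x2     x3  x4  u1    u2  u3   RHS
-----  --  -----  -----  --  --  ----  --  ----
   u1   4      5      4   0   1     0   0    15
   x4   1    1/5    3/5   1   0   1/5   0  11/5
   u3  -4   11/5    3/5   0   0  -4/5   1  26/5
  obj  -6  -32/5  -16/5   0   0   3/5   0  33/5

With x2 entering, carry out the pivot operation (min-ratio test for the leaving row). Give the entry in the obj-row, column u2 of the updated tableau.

-19/11

Ratio test on column x2 — row 1: 15/5 = 3; row 2: (11/5)/(1/5) = 11; row 3: (26/5)/(11/5) = 26/11. Minimum is 26/11 at row 3 (u3 leaves); pivot element 11/5.
Divide row 3 by 11/5; eliminate column x2 from the other rows.
obj-row update in column u2: 3/5 − (-32/5)·(-4/11) = -19/11.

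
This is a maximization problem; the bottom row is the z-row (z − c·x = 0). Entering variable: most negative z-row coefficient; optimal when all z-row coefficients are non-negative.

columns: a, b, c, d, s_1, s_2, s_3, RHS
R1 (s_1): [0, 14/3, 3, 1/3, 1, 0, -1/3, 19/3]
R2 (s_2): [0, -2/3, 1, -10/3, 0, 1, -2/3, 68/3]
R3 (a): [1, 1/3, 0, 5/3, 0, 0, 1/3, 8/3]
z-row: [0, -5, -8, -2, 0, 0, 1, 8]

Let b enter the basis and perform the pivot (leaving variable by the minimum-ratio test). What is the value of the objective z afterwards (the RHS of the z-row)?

207/14

Ratio test on column b — row 1: (19/3)/(14/3) = 19/14; row 2: entry -2/3 ≤ 0; row 3: (8/3)/(1/3) = 8. Minimum is 19/14 at row 1 (s_1 leaves); pivot element 14/3.
Pivot on row 1; the z-row RHS becomes 8 − (-5)·(19/14) = 207/14.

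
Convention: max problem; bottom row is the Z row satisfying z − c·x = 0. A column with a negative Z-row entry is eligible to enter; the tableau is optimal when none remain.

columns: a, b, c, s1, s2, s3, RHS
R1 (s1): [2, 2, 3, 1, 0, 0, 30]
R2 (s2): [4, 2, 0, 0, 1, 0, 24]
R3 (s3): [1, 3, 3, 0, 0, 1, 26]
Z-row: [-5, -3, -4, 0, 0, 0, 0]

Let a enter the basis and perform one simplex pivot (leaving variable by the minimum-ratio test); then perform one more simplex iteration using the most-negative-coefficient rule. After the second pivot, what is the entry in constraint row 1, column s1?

Ratio test on column a — row 1: 30/2 = 15; row 2: 24/4 = 6; row 3: 26/1 = 26. Minimum is 6 at row 2 (s2 leaves); pivot element 4.
Divide row 2 by 4; eliminate column a from the other rows.
Second iteration: most negative Z-row entry is -4 in column c, so c enters.
Ratio test on column c — row 1: 18/3 = 6; row 2: entry 0 ≤ 0; row 3: 20/3 = 20/3. Minimum is 6 at row 1 (s1 leaves); pivot element 3.
Divide row 1 by 3; eliminate column c from the other rows.
After both pivots, the entry at constraint row 1, column s1 is 1/3.

1/3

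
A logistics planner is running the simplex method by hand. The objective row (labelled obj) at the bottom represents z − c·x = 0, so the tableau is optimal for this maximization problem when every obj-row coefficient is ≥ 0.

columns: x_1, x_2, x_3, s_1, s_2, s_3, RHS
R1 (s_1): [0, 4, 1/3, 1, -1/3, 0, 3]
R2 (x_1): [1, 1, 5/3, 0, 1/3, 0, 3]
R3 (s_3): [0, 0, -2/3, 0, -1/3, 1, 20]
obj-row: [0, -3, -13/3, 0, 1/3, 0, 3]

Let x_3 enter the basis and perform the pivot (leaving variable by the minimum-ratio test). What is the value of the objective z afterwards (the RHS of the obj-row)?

54/5

Ratio test on column x_3 — row 1: 3/(1/3) = 9; row 2: 3/(5/3) = 9/5; row 3: entry -2/3 ≤ 0. Minimum is 9/5 at row 2 (x_1 leaves); pivot element 5/3.
Pivot on row 2; the obj-row RHS becomes 3 − (-13/3)·(9/5) = 54/5.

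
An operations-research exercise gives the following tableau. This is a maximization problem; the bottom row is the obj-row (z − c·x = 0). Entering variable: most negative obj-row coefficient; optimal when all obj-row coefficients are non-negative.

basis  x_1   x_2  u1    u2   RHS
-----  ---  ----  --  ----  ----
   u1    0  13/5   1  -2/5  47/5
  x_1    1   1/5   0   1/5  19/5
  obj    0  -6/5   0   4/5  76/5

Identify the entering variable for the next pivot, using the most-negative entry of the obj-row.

x_2

Negative obj-row entries: x_2: -6/5.
The most negative is -6/5 in column x_2, so x_2 enters.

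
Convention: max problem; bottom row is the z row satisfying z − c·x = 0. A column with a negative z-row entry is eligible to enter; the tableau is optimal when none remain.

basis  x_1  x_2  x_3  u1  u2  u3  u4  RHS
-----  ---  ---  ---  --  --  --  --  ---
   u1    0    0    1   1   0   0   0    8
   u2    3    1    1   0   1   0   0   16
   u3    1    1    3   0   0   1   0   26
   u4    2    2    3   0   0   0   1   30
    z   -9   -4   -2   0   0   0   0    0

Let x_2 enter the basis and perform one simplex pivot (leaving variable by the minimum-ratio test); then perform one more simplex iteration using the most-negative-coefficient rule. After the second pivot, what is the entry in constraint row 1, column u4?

0

Ratio test on column x_2 — row 1: entry 0 ≤ 0; row 2: 16/1 = 16; row 3: 26/1 = 26; row 4: 30/2 = 15. Minimum is 15 at row 4 (u4 leaves); pivot element 2.
Divide row 4 by 2; eliminate column x_2 from the other rows.
Second iteration: most negative z-row entry is -5 in column x_1, so x_1 enters.
Ratio test on column x_1 — row 1: entry 0 ≤ 0; row 2: 1/2 = 1/2; row 3: entry 0 ≤ 0; row 4: 15/1 = 15. Minimum is 1/2 at row 2 (u2 leaves); pivot element 2.
Divide row 2 by 2; eliminate column x_1 from the other rows.
After both pivots, the entry at constraint row 1, column u4 is 0.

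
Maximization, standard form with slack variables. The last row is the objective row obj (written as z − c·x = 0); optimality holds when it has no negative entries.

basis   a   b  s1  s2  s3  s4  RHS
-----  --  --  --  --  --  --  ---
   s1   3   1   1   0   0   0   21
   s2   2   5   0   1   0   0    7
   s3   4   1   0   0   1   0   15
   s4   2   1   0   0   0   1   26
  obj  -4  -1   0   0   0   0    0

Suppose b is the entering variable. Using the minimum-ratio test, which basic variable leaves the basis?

Column b entries and ratios — s1: 21/1 = 21; s2: 7/5 = 7/5; s3: 15/1 = 15; s4: 26/1 = 26.
Smallest ratio is 7/5 in the row of s2, so s2 leaves.

s2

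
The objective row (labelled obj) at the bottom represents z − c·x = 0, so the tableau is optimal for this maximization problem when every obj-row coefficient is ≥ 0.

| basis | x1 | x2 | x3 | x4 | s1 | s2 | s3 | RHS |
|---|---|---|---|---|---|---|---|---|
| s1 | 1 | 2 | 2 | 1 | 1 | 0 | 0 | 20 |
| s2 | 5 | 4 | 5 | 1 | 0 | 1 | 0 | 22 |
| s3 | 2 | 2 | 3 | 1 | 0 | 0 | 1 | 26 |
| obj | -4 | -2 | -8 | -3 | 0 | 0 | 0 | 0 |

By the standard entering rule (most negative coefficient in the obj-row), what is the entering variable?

x3

Negative obj-row entries: x1: -4, x2: -2, x3: -8, x4: -3.
The most negative is -8 in column x3, so x3 enters.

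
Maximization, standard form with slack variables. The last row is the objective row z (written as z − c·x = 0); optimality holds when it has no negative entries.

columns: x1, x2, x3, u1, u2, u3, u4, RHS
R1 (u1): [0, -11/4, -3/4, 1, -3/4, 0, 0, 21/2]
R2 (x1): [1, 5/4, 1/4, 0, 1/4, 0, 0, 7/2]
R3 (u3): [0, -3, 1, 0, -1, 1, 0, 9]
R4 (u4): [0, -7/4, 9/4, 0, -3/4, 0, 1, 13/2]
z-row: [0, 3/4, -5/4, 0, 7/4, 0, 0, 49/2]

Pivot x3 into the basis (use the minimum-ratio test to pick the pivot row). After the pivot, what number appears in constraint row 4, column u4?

4/9

Ratio test on column x3 — row 1: entry -3/4 ≤ 0; row 2: (7/2)/(1/4) = 14; row 3: 9/1 = 9; row 4: (13/2)/(9/4) = 26/9. Minimum is 26/9 at row 4 (u4 leaves); pivot element 9/4.
Divide row 4 by 9/4; eliminate column x3 from the other rows.
In the new row 4, the u4 entry is the old entry divided by the pivot: 1/(9/4) = 4/9.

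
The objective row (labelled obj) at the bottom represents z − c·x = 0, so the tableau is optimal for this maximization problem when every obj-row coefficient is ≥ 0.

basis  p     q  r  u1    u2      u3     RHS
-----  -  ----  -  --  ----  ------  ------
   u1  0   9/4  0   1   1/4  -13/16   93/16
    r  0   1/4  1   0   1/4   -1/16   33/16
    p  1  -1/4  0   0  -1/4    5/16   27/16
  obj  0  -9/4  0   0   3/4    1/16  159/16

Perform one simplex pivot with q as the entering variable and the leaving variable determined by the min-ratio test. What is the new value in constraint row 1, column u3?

Ratio test on column q — row 1: (93/16)/(9/4) = 31/12; row 2: (33/16)/(1/4) = 33/4; row 3: entry -1/4 ≤ 0. Minimum is 31/12 at row 1 (u1 leaves); pivot element 9/4.
Divide row 1 by 9/4; eliminate column q from the other rows.
In the new row 1, the u3 entry is the old entry divided by the pivot: (-13/16)/(9/4) = -13/36.

-13/36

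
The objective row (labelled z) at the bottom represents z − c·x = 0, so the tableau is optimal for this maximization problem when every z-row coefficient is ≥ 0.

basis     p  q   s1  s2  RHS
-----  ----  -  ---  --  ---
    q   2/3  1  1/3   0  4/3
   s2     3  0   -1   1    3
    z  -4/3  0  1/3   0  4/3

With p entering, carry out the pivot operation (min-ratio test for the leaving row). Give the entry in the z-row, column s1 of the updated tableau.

Ratio test on column p — row 1: (4/3)/(2/3) = 2; row 2: 3/3 = 1. Minimum is 1 at row 2 (s2 leaves); pivot element 3.
Divide row 2 by 3; eliminate column p from the other rows.
z-row update in column s1: 1/3 − (-4/3)·(-1/3) = -1/9.

-1/9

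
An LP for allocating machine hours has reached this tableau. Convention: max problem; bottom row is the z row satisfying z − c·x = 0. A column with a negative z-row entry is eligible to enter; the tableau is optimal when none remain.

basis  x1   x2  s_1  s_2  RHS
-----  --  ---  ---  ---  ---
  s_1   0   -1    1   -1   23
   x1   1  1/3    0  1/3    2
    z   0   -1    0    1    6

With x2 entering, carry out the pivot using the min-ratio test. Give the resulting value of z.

12

Ratio test on column x2 — row 1: entry -1 ≤ 0; row 2: 2/(1/3) = 6. Minimum is 6 at row 2 (x1 leaves); pivot element 1/3.
Pivot on row 2; the z-row RHS becomes 6 − (-1)·6 = 12.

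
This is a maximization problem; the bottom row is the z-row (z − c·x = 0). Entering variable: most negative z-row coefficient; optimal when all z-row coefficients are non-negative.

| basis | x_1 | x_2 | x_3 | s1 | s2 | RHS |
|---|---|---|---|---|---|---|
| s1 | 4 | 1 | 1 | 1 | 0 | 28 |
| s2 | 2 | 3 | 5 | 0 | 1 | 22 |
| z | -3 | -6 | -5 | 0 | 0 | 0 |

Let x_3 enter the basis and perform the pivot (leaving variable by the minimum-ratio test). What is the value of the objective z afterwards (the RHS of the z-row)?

Ratio test on column x_3 — row 1: 28/1 = 28; row 2: 22/5 = 22/5. Minimum is 22/5 at row 2 (s2 leaves); pivot element 5.
Pivot on row 2; the z-row RHS becomes 0 − (-5)·(22/5) = 22.

22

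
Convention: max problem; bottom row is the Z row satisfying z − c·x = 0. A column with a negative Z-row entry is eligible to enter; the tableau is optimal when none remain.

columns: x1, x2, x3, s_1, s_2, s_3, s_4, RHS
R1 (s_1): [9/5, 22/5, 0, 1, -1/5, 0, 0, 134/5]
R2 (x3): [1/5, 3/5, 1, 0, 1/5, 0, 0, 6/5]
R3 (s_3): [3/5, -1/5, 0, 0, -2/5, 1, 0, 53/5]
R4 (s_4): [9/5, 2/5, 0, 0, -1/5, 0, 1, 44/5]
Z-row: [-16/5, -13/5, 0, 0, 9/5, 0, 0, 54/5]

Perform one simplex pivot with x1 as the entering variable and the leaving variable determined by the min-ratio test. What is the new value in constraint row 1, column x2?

Ratio test on column x1 — row 1: (134/5)/(9/5) = 134/9; row 2: (6/5)/(1/5) = 6; row 3: (53/5)/(3/5) = 53/3; row 4: (44/5)/(9/5) = 44/9. Minimum is 44/9 at row 4 (s_4 leaves); pivot element 9/5.
Divide row 4 by 9/5; eliminate column x1 from the other rows.
Row 1 update in column x2: 22/5 − (9/5)·(2/9) = 4.

4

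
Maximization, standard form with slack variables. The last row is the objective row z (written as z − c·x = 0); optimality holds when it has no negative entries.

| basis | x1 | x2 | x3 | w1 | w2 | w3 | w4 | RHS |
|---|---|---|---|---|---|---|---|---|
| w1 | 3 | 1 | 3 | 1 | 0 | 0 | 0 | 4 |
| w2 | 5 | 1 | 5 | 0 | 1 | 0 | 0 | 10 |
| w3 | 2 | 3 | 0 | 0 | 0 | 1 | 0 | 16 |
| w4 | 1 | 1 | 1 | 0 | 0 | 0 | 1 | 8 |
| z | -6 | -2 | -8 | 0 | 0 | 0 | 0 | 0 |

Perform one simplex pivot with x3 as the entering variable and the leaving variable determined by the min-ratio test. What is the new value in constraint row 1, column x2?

1/3

Ratio test on column x3 — row 1: 4/3 = 4/3; row 2: 10/5 = 2; row 3: entry 0 ≤ 0; row 4: 8/1 = 8. Minimum is 4/3 at row 1 (w1 leaves); pivot element 3.
Divide row 1 by 3; eliminate column x3 from the other rows.
In the new row 1, the x2 entry is the old entry divided by the pivot: 1/3 = 1/3.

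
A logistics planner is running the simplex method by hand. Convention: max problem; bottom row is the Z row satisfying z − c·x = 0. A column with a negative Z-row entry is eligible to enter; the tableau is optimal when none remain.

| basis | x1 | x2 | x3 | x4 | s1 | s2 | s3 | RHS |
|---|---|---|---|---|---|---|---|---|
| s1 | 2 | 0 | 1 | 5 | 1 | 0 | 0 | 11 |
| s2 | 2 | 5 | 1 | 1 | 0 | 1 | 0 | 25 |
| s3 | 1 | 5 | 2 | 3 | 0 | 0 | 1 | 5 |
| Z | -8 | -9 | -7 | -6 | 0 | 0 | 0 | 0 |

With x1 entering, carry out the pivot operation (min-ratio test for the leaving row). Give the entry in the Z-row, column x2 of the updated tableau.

Ratio test on column x1 — row 1: 11/2 = 11/2; row 2: 25/2 = 25/2; row 3: 5/1 = 5. Minimum is 5 at row 3 (s3 leaves); pivot element 1.
Divide row 3 by 1; eliminate column x1 from the other rows.
Z-row update in column x2: -9 − (-8)·5 = 31.

31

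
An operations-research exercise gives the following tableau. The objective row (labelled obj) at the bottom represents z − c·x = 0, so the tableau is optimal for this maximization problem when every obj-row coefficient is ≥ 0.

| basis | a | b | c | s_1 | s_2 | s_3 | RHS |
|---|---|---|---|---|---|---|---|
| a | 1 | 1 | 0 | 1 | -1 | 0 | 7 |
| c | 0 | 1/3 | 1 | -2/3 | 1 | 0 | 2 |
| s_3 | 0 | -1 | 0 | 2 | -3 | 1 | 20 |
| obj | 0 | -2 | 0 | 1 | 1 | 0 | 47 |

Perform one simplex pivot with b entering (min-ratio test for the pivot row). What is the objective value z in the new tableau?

59

Ratio test on column b — row 1: 7/1 = 7; row 2: 2/(1/3) = 6; row 3: entry -1 ≤ 0. Minimum is 6 at row 2 (c leaves); pivot element 1/3.
Pivot on row 2; the obj-row RHS becomes 47 − (-2)·6 = 59.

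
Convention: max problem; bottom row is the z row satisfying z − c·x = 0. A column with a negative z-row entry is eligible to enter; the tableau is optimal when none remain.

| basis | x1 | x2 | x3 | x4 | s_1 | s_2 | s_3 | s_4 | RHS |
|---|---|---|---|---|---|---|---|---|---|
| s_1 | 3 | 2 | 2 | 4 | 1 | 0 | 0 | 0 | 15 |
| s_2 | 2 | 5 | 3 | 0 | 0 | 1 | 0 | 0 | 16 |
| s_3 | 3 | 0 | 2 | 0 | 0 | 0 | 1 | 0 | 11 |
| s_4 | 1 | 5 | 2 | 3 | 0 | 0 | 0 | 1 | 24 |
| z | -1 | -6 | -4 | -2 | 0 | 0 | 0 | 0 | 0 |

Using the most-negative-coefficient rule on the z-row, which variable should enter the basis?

Negative z-row entries: x1: -1, x2: -6, x3: -4, x4: -2.
The most negative is -6 in column x2, so x2 enters.

x2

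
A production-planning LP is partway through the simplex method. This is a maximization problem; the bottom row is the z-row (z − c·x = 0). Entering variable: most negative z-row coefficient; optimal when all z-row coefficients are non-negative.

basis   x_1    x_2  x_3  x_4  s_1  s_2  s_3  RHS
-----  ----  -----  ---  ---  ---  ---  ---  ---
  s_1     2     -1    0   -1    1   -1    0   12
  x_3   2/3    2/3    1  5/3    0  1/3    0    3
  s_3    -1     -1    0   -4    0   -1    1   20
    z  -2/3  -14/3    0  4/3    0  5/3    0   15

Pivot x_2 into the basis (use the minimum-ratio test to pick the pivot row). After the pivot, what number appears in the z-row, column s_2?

4

Ratio test on column x_2 — row 1: entry -1 ≤ 0; row 2: 3/(2/3) = 9/2; row 3: entry -1 ≤ 0. Minimum is 9/2 at row 2 (x_3 leaves); pivot element 2/3.
Divide row 2 by 2/3; eliminate column x_2 from the other rows.
z-row update in column s_2: 5/3 − (-14/3)·(1/2) = 4.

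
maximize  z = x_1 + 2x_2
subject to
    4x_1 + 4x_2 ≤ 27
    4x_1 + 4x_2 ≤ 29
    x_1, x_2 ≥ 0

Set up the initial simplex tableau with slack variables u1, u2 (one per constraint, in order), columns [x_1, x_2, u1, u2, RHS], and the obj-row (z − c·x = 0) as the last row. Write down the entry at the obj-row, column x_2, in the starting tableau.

-2

The obj-row carries the negated objective coefficients: the x_2 entry is -2.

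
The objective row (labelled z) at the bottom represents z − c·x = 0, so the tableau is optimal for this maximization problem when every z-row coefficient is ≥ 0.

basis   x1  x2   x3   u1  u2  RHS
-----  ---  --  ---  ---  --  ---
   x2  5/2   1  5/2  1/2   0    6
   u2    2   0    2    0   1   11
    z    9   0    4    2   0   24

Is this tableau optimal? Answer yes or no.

yes

Every z-row coefficient is ≥ 0, so the tableau is optimal.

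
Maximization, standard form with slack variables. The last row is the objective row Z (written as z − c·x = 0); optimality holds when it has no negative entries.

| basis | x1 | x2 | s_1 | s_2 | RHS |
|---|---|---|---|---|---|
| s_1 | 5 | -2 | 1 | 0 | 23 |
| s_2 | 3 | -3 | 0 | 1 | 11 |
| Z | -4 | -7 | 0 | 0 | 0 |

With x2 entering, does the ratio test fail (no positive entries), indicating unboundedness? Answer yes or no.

Every constraint-row entry in column x2 is ≤ 0, so increasing x2 is unbounded.

yes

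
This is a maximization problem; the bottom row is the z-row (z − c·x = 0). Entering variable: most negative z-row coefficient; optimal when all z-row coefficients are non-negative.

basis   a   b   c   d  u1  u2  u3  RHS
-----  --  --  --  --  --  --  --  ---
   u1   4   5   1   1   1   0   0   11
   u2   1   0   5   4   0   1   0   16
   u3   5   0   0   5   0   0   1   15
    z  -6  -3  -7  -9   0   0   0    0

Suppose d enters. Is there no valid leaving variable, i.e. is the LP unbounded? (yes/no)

Column d has positive entries in row(s) 1, 2, 3, so the ratio test bounds it — not unbounded.

no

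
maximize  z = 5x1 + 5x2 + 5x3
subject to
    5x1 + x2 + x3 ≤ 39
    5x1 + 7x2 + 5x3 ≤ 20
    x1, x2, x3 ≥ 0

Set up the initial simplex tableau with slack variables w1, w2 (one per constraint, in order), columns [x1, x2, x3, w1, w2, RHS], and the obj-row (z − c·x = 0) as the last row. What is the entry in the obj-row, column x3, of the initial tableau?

-5

The obj-row carries the negated objective coefficients: the x3 entry is -5.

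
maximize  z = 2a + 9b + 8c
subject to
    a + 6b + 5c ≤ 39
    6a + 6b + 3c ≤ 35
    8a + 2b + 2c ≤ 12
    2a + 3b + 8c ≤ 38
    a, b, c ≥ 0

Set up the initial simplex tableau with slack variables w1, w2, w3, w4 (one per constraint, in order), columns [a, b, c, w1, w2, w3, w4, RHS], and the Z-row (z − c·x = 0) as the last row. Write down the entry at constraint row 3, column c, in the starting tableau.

2

Constraint 3 has coefficient 2 on c.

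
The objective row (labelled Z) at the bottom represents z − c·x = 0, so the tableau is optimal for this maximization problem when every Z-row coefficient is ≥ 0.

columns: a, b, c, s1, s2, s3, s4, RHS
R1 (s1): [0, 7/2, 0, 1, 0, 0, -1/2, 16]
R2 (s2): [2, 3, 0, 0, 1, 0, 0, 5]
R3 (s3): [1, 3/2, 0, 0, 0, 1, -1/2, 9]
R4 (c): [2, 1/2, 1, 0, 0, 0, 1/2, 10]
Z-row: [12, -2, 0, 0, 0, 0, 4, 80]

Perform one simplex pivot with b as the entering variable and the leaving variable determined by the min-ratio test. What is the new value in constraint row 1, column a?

-7/3

Ratio test on column b — row 1: 16/(7/2) = 32/7; row 2: 5/3 = 5/3; row 3: 9/(3/2) = 6; row 4: 10/(1/2) = 20. Minimum is 5/3 at row 2 (s2 leaves); pivot element 3.
Divide row 2 by 3; eliminate column b from the other rows.
Row 1 update in column a: 0 − (7/2)·(2/3) = -7/3.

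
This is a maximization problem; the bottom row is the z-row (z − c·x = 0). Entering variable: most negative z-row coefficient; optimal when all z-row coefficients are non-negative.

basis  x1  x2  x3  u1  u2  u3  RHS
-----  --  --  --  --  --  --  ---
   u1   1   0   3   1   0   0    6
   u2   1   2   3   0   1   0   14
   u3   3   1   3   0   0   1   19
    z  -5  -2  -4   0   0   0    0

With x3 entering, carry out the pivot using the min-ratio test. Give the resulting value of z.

8

Ratio test on column x3 — row 1: 6/3 = 2; row 2: 14/3 = 14/3; row 3: 19/3 = 19/3. Minimum is 2 at row 1 (u1 leaves); pivot element 3.
Pivot on row 1; the z-row RHS becomes 0 − (-4)·2 = 8.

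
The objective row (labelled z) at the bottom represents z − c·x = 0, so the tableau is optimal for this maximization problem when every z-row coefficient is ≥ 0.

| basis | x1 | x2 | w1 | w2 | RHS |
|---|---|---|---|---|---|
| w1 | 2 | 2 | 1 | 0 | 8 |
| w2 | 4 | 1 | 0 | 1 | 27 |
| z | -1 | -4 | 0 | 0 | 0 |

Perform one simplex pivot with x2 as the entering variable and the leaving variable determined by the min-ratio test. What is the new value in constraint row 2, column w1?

-1/2

Ratio test on column x2 — row 1: 8/2 = 4; row 2: 27/1 = 27. Minimum is 4 at row 1 (w1 leaves); pivot element 2.
Divide row 1 by 2; eliminate column x2 from the other rows.
Row 2 update in column w1: 0 − 1·(1/2) = -1/2.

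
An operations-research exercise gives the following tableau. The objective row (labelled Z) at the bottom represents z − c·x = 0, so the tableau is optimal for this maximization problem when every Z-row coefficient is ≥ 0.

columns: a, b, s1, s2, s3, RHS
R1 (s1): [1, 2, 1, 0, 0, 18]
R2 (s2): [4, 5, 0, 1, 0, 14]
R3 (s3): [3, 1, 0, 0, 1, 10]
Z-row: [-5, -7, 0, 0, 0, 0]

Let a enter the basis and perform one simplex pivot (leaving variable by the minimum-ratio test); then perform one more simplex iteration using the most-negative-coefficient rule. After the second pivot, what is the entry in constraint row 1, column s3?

3/11

Ratio test on column a — row 1: 18/1 = 18; row 2: 14/4 = 7/2; row 3: 10/3 = 10/3. Minimum is 10/3 at row 3 (s3 leaves); pivot element 3.
Divide row 3 by 3; eliminate column a from the other rows.
Second iteration: most negative Z-row entry is -16/3 in column b, so b enters.
Ratio test on column b — row 1: (44/3)/(5/3) = 44/5; row 2: (2/3)/(11/3) = 2/11; row 3: (10/3)/(1/3) = 10. Minimum is 2/11 at row 2 (s2 leaves); pivot element 11/3.
Divide row 2 by 11/3; eliminate column b from the other rows.
After both pivots, the entry at constraint row 1, column s3 is 3/11.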